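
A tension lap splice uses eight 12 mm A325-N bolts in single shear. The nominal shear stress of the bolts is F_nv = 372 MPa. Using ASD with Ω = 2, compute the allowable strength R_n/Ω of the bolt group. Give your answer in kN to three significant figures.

168 kN

A_b = π × 12² / 4 = 113.1 mm².
R_n = F_nv · A_b · n · n_s = 372 × 113.1 × 8 × 1 / 1000 = 336.6 kN.
Allowable strength R_n/Ω = 336.6 / 2 = 168 kN.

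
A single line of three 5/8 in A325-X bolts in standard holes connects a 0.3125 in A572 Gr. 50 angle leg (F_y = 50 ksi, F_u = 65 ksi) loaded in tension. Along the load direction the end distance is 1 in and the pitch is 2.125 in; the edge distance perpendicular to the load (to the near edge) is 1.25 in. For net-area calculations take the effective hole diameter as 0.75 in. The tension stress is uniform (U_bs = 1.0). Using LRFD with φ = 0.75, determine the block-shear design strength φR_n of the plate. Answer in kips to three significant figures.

Shear plane L_v = 1 + 2·2.125 = 5.25 in; A_gv = 5.25 × 0.3125 = 1.641 in².
A_nv = (5.25 − 2.5·0.75) × 0.3125 = 1.055 in².
A_nt = (1.25 − 0.5·0.75) × 0.3125 = 0.2734 in².
0.6 F_u A_nv = 41.13 kips; 0.6 F_y A_gv = 49.22 kips → shear rupture governs the shear term.
R_n = 41.13 + 1.0 × 65 × 0.2734 = 58.91 kips.
Design strength φR_n = 0.75 × 58.91 = 44.2 kips.

44.2 kips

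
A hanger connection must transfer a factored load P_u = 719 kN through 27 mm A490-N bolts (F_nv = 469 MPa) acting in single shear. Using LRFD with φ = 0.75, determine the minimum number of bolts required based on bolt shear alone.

4 bolts

A_b = π·27²/4 = 572.6 mm².
Per-bolt design strength φR_n = 0.75 × 469 × 572.6 × 1 / 1000 = 201.4 kN.
n ≥ 719 / 201.4 = 3.57 → use 4 bolts.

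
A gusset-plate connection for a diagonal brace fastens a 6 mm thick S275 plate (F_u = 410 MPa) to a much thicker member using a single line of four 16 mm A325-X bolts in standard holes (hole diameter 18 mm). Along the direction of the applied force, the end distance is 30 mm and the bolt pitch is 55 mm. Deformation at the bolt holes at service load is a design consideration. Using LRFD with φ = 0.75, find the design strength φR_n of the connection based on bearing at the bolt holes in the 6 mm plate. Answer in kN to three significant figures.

Per bolt r_n = 1.2 l_c t F_u ≤ 2.4 d t F_u; upper limit = 2.4 × 16 × 6 × 410 / 1000 = 94.46 kN.
Edge bolt: l_c = 30 − 18/2 = 21 mm → 1.2 × 21 × 6 × 410 / 1000 = 61.99 → r_n = 61.99 kN.
Interior bolts: l_c = 55 − 18 = 37 mm → 1.2 × 37 × 6 × 410 / 1000 = 109.2 → r_n = 94.46 kN.
R_n = 1 × 61.99 + 3 × 94.46 = 345.4 kN.
Design strength φR_n = 0.75 × 345.4 = 259 kN.

259 kN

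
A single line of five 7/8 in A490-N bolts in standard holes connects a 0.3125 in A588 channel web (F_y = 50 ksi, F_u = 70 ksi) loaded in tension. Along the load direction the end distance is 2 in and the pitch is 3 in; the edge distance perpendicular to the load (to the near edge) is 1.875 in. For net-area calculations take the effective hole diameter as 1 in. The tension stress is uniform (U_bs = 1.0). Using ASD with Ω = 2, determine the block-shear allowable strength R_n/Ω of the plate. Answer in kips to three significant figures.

Shear plane L_v = 2 + 4·3 = 14 in; A_gv = 14 × 0.3125 = 4.375 in².
A_nv = (14 − 4.5·1) × 0.3125 = 2.969 in².
A_nt = (1.875 − 0.5·1) × 0.3125 = 0.4297 in².
0.6 F_u A_nv = 124.7 kips; 0.6 F_y A_gv = 131.2 kips → shear rupture governs the shear term.
R_n = 124.7 + 1.0 × 70 × 0.4297 = 154.8 kips.
Allowable strength R_n/Ω = 154.8 / 2 = 77.4 kips.

77.4 kips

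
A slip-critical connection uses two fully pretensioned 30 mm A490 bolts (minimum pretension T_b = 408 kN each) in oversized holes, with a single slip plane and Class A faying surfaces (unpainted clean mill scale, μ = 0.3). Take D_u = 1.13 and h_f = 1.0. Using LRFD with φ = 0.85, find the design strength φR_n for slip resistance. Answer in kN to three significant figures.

235 kN

R_n = μ · D_u · h_f · T_b · n_s · n_b = 0.3 × 1.13 × 1.0 × 408 × 1 × 2 = 276.6 kN.
Design strength φR_n = 0.85 × 276.6 = 235 kN.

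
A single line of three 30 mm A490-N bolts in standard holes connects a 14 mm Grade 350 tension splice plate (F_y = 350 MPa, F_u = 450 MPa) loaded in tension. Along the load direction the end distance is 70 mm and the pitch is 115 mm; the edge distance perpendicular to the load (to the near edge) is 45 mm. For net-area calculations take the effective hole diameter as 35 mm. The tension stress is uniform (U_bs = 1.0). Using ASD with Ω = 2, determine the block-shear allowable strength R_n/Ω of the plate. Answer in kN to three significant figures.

Shear plane L_v = 70 + 2·115 = 300 mm; A_gv = 300 × 14 = 4200 mm².
A_nv = (300 − 2.5·35) × 14 = 2975 mm².
A_nt = (45 − 0.5·35) × 14 = 385 mm².
0.6 F_u A_nv = 803.2 kN; 0.6 F_y A_gv = 882 kN → shear rupture governs the shear term.
R_n = 803.2 + 1.0 × 450 × 385 / 1000 = 976.5 kN.
Allowable strength R_n/Ω = 976.5 / 2 = 488 kN.

488 kN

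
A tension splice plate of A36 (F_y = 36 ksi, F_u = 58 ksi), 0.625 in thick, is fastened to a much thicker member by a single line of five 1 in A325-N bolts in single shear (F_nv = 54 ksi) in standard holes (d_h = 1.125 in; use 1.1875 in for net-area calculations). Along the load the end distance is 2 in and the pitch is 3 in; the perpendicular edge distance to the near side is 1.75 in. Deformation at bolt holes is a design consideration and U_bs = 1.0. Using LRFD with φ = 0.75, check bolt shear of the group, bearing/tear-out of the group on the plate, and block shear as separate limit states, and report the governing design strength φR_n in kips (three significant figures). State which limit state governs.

159 kips (bolt shear governs)

Bolt shear: A_b = π·1²/4 = 0.7854 in²; R_n = 54 × 0.7854 × 5 × 1 = 212.1 kips → 0.75 × 212.1 = 159 kips.
Bearing: edge l_c = 1.438, r_n = 62.53 kips; interior l_c = 1.875, r_n = 81.56 kips; R_n = 62.53 + 4·81.56 = 388.8 kips → 292 kips.
Block shear: A_gv = 8.75, A_nv = 5.41, A_nt = 0.7227 in²; R_n = min(0.6F_uA_nv, 0.6F_yA_gv) + U_bs·F_u·A_nt = 230.2 kips → 173 kips.
Bolt shear governs: 159 kips.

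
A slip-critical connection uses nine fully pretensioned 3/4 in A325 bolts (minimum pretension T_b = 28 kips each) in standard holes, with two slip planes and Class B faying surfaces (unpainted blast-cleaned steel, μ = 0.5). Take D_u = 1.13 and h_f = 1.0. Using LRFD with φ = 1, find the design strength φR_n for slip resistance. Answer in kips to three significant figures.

285 kips

R_n = μ · D_u · h_f · T_b · n_s · n_b = 0.5 × 1.13 × 1.0 × 28 × 2 × 9 = 284.8 kips.
Design strength φR_n = 1 × 284.8 = 285 kips.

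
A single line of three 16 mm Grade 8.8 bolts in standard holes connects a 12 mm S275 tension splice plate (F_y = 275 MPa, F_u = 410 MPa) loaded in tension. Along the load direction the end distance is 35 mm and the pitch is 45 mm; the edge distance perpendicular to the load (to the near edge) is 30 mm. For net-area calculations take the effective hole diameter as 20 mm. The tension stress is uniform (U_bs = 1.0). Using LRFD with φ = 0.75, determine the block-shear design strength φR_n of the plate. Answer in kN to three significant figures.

240 kN

Shear plane L_v = 35 + 2·45 = 125 mm; A_gv = 125 × 12 = 1500 mm².
A_nv = (125 − 2.5·20) × 12 = 900 mm².
A_nt = (30 − 0.5·20) × 12 = 240 mm².
0.6 F_u A_nv = 221.4 kN; 0.6 F_y A_gv = 247.5 kN → shear rupture governs the shear term.
R_n = 221.4 + 1.0 × 410 × 240 / 1000 = 319.8 kN.
Design strength φR_n = 0.75 × 319.8 = 240 kN.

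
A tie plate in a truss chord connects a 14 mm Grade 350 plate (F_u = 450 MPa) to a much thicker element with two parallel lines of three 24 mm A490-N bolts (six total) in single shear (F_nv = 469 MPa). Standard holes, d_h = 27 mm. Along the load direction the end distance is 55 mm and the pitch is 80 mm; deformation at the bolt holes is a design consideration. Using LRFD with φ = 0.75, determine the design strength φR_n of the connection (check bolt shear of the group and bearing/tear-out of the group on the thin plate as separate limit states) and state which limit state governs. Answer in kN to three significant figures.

Bolt shear: A_b = π·24²/4 = 452.4 mm²; R_n = 469 × 452.4 × 6 × 1 / 1000 = 1273 kN → 0.75 × 1273 = 955 kN.
Bearing (1.2 l_c t F_u ≤ 2.4 d t F_u): upper limit = 2.4·24·14·450 / 1000 = 362.9 kN.
  Edge l_c = 55 − 27/2 = 41.5 → r_n = 313.7 kN; interior l_c = 80 − 27 = 53 → r_n = 362.9 kN.
  R_n,bearing = 2·313.7 + 4·362.9 = 2079 kN → 0.75 × 2079 = 1560 kN.
Bolt shear governs: 955 kN.

955 kN (bolt shear governs)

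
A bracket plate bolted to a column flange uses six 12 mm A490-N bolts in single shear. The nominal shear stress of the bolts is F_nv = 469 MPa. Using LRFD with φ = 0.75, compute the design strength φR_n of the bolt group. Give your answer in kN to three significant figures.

239 kN

A_b = π × 12² / 4 = 113.1 mm².
R_n = F_nv · A_b · n · n_s = 469 × 113.1 × 6 × 1 / 1000 = 318.3 kN.
Design strength φR_n = 0.75 × 318.3 = 239 kN.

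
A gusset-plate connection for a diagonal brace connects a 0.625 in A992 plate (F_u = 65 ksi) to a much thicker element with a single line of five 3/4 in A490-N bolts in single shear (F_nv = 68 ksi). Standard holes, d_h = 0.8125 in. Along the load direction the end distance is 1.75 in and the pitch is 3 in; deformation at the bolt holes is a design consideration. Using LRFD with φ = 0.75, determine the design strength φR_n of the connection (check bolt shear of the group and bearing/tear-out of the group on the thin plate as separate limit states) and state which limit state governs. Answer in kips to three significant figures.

113 kips (bolt shear governs)

Bolt shear: A_b = π·0.75²/4 = 0.4418 in²; R_n = 68 × 0.4418 × 5 × 1 = 150.2 kips → 0.75 × 150.2 = 113 kips.
Bearing (1.2 l_c t F_u ≤ 2.4 d t F_u): upper limit = 2.4·0.75·0.625·65 = 73.12 kips.
  Edge l_c = 1.75 − 0.8125/2 = 1.344 → r_n = 65.51 kips; interior l_c = 3 − 0.8125 = 2.188 → r_n = 73.12 kips.
  R_n,bearing = 1·65.51 + 4·73.12 = 358 kips → 0.75 × 358 = 269 kips.
Bolt shear governs: 113 kips.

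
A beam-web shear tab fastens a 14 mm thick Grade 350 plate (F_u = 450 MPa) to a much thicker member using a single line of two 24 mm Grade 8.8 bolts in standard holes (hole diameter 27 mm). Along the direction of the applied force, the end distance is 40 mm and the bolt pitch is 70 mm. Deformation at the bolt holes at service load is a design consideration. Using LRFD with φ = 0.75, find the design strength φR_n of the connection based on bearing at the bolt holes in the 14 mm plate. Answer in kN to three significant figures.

394 kN

Per bolt r_n = 1.2 l_c t F_u ≤ 2.4 d t F_u; upper limit = 2.4 × 24 × 14 × 450 / 1000 = 362.9 kN.
Edge bolt: l_c = 40 − 27/2 = 26.5 mm → 1.2 × 26.5 × 14 × 450 / 1000 = 200.3 → r_n = 200.3 kN.
Interior bolts: l_c = 70 − 27 = 43 mm → 1.2 × 43 × 14 × 450 / 1000 = 325.1 → r_n = 325.1 kN.
R_n = 1 × 200.3 + 1 × 325.1 = 525.4 kN.
Design strength φR_n = 0.75 × 525.4 = 394 kN.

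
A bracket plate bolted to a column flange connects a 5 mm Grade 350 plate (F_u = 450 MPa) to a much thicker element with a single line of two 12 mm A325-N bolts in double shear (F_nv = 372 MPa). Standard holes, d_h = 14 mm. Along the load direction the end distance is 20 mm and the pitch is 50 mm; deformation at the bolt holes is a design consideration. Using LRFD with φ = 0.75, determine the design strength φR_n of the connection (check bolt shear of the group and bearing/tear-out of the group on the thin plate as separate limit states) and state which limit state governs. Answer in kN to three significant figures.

Bolt shear: A_b = π·12²/4 = 113.1 mm²; R_n = 372 × 113.1 × 2 × 2 / 1000 = 168.3 kN → 0.75 × 168.3 = 126 kN.
Bearing (1.2 l_c t F_u ≤ 2.4 d t F_u): upper limit = 2.4·12·5·450 / 1000 = 64.8 kN.
  Edge l_c = 20 − 14/2 = 13 → r_n = 35.1 kN; interior l_c = 50 − 14 = 36 → r_n = 64.8 kN.
  R_n,bearing = 1·35.1 + 1·64.8 = 99.9 kN → 0.75 × 99.9 = 74.9 kN.
Bearing governs: 74.9 kN.

74.9 kN (bearing governs)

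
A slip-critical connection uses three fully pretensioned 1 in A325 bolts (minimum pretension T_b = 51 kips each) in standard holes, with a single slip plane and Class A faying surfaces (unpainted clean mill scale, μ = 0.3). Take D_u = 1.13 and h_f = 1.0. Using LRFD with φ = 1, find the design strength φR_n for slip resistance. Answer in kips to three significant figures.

51.9 kips

R_n = μ · D_u · h_f · T_b · n_s · n_b = 0.3 × 1.13 × 1.0 × 51 × 1 × 3 = 51.87 kips.
Design strength φR_n = 1 × 51.87 = 51.9 kips.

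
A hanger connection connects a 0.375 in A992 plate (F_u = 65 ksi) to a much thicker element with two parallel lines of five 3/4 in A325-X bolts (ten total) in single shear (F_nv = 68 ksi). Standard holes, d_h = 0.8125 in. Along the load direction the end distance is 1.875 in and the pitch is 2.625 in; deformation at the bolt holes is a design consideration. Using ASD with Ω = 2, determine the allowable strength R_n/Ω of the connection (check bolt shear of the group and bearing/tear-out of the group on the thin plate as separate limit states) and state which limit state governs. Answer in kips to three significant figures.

150 kips (bolt shear governs)

Bolt shear: A_b = π·0.75²/4 = 0.4418 in²; R_n = 68 × 0.4418 × 10 × 1 = 300.4 kips → 300.4 / 2 = 150 kips.
Bearing (1.2 l_c t F_u ≤ 2.4 d t F_u): upper limit = 2.4·0.75·0.375·65 = 43.87 kips.
  Edge l_c = 1.875 − 0.8125/2 = 1.469 → r_n = 42.96 kips; interior l_c = 2.625 − 0.8125 = 1.812 → r_n = 43.87 kips.
  R_n,bearing = 2·42.96 + 8·43.87 = 436.9 kips → 436.9 / 2 = 218 kips.
Bolt shear governs: 150 kips.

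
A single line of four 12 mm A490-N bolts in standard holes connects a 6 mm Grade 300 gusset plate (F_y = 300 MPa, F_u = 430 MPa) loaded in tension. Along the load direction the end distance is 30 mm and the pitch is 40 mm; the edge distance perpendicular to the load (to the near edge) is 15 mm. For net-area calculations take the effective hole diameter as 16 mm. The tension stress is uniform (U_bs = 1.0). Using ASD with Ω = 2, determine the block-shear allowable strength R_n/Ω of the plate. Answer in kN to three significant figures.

Shear plane L_v = 30 + 3·40 = 150 mm; A_gv = 150 × 6 = 900 mm².
A_nv = (150 − 3.5·16) × 6 = 564 mm².
A_nt = (15 − 0.5·16) × 6 = 42 mm².
0.6 F_u A_nv = 145.5 kN; 0.6 F_y A_gv = 162 kN → shear rupture governs the shear term.
R_n = 145.5 + 1.0 × 430 × 42 / 1000 = 163.6 kN.
Allowable strength R_n/Ω = 163.6 / 2 = 81.8 kN.

81.8 kN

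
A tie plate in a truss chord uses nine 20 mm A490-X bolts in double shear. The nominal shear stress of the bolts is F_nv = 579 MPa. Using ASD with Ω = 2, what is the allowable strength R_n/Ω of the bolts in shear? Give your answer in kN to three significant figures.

1640 kN

A_b = π × 20² / 4 = 314.2 mm².
R_n = F_nv · A_b · n · n_s = 579 × 314.2 × 9 × 2 / 1000 = 3274 kN.
Allowable strength R_n/Ω = 3274 / 2 = 1640 kN.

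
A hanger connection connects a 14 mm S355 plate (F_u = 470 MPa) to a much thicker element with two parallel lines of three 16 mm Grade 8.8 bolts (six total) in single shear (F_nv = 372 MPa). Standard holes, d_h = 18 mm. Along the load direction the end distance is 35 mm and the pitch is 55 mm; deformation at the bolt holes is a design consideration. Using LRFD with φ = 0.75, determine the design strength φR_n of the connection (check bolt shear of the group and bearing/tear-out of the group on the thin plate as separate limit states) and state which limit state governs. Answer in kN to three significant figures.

337 kN (bolt shear governs)

Bolt shear: A_b = π·16²/4 = 201.1 mm²; R_n = 372 × 201.1 × 6 × 1 / 1000 = 448.8 kN → 0.75 × 448.8 = 337 kN.
Bearing (1.2 l_c t F_u ≤ 2.4 d t F_u): upper limit = 2.4·16·14·470 / 1000 = 252.7 kN.
  Edge l_c = 35 − 18/2 = 26 → r_n = 205.3 kN; interior l_c = 55 − 18 = 37 → r_n = 252.7 kN.
  R_n,bearing = 2·205.3 + 4·252.7 = 1421 kN → 0.75 × 1421 = 1070 kN.
Bolt shear governs: 337 kN.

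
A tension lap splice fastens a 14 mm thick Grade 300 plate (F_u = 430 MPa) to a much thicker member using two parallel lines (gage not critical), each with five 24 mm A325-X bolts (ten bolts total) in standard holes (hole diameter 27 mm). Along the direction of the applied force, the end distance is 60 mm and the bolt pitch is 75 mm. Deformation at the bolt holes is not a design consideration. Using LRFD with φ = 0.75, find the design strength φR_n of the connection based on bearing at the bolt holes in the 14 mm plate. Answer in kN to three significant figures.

Per bolt r_n = 1.5 l_c t F_u ≤ 3.0 d t F_u; upper limit = 3.0 × 24 × 14 × 430 / 1000 = 433.4 kN.
Edge bolt: l_c = 60 − 27/2 = 46.5 mm → 1.5 × 46.5 × 14 × 430 / 1000 = 419.9 → r_n = 419.9 kN.
Interior bolts: l_c = 75 − 27 = 48 mm → 1.5 × 48 × 14 × 430 / 1000 = 433.4 → r_n = 433.4 kN.
R_n = 2 × 419.9 + 8 × 433.4 = 4307 kN.
Design strength φR_n = 0.75 × 4307 = 3230 kN.

3230 kN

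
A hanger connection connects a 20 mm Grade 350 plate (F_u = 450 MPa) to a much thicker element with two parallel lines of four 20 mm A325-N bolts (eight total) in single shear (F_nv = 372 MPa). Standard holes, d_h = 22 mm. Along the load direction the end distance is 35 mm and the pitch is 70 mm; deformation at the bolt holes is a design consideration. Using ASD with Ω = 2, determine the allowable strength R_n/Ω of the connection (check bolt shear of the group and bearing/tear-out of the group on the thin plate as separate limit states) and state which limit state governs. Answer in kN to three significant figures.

Bolt shear: A_b = π·20²/4 = 314.2 mm²; R_n = 372 × 314.2 × 8 × 1 / 1000 = 934.9 kN → 934.9 / 2 = 467 kN.
Bearing (1.2 l_c t F_u ≤ 2.4 d t F_u): upper limit = 2.4·20·20·450 / 1000 = 432 kN.
  Edge l_c = 35 − 22/2 = 24 → r_n = 259.2 kN; interior l_c = 70 − 22 = 48 → r_n = 432 kN.
  R_n,bearing = 2·259.2 + 6·432 = 3110 kN → 3110 / 2 = 1560 kN.
Bolt shear governs: 467 kN.

467 kN (bolt shear governs)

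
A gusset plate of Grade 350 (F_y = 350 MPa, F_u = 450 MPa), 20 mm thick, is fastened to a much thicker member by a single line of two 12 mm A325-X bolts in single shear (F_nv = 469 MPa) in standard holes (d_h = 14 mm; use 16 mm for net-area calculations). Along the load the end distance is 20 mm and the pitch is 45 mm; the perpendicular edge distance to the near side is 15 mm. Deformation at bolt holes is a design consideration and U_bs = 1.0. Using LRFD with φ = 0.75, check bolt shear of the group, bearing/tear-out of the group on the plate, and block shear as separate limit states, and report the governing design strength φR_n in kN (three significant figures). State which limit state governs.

79.6 kN (bolt shear governs)

Bolt shear: A_b = π·12²/4 = 113.1 mm²; R_n = 469 × 113.1 × 2 × 1 / 1000 = 106.1 kN → 0.75 × 106.1 = 79.6 kN.
Bearing: edge l_c = 13, r_n = 140.4 kN; interior l_c = 31, r_n = 259.2 kN; R_n = 140.4 + 1·259.2 = 399.6 kN → 300 kN.
Block shear: A_gv = 1300, A_nv = 820, A_nt = 140 mm²; R_n = min(0.6F_uA_nv, 0.6F_yA_gv) + U_bs·F_u·A_nt = 284.4 kN → 213 kN.
Bolt shear governs: 79.6 kN.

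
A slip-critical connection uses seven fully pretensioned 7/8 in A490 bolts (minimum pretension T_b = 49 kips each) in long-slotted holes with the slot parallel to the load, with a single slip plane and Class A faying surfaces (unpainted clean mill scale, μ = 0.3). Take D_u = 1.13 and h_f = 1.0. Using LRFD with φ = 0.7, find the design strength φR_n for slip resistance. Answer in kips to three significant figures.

81.4 kips

R_n = μ · D_u · h_f · T_b · n_s · n_b = 0.3 × 1.13 × 1.0 × 49 × 1 × 7 = 116.3 kips.
Design strength φR_n = 0.7 × 116.3 = 81.4 kips.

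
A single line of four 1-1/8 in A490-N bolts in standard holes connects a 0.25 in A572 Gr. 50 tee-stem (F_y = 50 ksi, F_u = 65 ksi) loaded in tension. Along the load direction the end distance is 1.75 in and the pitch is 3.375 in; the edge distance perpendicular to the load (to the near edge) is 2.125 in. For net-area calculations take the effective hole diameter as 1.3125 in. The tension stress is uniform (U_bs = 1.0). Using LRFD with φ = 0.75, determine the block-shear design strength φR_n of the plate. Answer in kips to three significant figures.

71.1 kips

Shear plane L_v = 1.75 + 3·3.375 = 11.88 in; A_gv = 11.88 × 0.25 = 2.969 in².
A_nv = (11.88 − 3.5·1.3125) × 0.25 = 1.82 in².
A_nt = (2.125 − 0.5·1.3125) × 0.25 = 0.3672 in².
0.6 F_u A_nv = 70.99 kips; 0.6 F_y A_gv = 89.06 kips → shear rupture governs the shear term.
R_n = 70.99 + 1.0 × 65 × 0.3672 = 94.86 kips.
Design strength φR_n = 0.75 × 94.86 = 71.1 kips.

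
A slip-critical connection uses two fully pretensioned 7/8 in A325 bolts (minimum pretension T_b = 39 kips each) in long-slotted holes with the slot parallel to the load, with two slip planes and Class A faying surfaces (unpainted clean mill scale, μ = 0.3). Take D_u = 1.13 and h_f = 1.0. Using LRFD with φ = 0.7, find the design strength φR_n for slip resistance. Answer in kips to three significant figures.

37 kips

R_n = μ · D_u · h_f · T_b · n_s · n_b = 0.3 × 1.13 × 1.0 × 39 × 2 × 2 = 52.88 kips.
Design strength φR_n = 0.7 × 52.88 = 37 kips.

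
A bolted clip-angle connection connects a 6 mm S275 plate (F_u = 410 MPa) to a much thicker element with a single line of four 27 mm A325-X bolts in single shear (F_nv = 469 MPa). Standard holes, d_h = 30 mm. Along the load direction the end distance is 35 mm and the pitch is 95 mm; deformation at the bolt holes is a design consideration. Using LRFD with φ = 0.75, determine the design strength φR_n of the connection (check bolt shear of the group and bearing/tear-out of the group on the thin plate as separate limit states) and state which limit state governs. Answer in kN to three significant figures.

Bolt shear: A_b = π·27²/4 = 572.6 mm²; R_n = 469 × 572.6 × 4 × 1 / 1000 = 1074 kN → 0.75 × 1074 = 806 kN.
Bearing (1.2 l_c t F_u ≤ 2.4 d t F_u): upper limit = 2.4·27·6·410 / 1000 = 159.4 kN.
  Edge l_c = 35 − 30/2 = 20 → r_n = 59.04 kN; interior l_c = 95 − 30 = 65 → r_n = 159.4 kN.
  R_n,bearing = 1·59.04 + 3·159.4 = 537.3 kN → 0.75 × 537.3 = 403 kN.
Bearing governs: 403 kN.

403 kN (bearing governs)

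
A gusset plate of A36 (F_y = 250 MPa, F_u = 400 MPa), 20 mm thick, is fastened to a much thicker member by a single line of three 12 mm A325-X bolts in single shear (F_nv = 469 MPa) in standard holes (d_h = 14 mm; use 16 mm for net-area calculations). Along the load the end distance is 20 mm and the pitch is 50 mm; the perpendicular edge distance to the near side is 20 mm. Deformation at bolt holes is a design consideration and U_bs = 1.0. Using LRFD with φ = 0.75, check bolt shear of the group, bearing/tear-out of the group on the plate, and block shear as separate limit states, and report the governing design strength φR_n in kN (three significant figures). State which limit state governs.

119 kN (bolt shear governs)

Bolt shear: A_b = π·12²/4 = 113.1 mm²; R_n = 469 × 113.1 × 3 × 1 / 1000 = 159.1 kN → 0.75 × 159.1 = 119 kN.
Bearing: edge l_c = 13, r_n = 124.8 kN; interior l_c = 36, r_n = 230.4 kN; R_n = 124.8 + 2·230.4 = 585.6 kN → 439 kN.
Block shear: A_gv = 2400, A_nv = 1600, A_nt = 240 mm²; R_n = min(0.6F_uA_nv, 0.6F_yA_gv) + U_bs·F_u·A_nt = 456 kN → 342 kN.
Bolt shear governs: 119 kN.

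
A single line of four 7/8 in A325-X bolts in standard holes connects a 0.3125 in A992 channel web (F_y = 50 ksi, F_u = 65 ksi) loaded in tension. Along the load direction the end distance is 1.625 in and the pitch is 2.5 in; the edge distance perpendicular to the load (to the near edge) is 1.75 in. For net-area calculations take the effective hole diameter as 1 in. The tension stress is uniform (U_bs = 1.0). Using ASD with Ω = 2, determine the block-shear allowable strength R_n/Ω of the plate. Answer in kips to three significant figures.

Shear plane L_v = 1.625 + 3·2.5 = 9.125 in; A_gv = 9.125 × 0.3125 = 2.852 in².
A_nv = (9.125 − 3.5·1) × 0.3125 = 1.758 in².
A_nt = (1.75 − 0.5·1) × 0.3125 = 0.3906 in².
0.6 F_u A_nv = 68.55 kips; 0.6 F_y A_gv = 85.55 kips → shear rupture governs the shear term.
R_n = 68.55 + 1.0 × 65 × 0.3906 = 93.95 kips.
Allowable strength R_n/Ω = 93.95 / 2 = 47 kips.

47 kips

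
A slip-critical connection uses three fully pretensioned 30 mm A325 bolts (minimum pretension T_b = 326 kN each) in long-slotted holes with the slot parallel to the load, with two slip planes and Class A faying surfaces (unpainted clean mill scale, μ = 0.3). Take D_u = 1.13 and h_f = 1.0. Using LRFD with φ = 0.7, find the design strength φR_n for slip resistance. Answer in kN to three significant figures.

R_n = μ · D_u · h_f · T_b · n_s · n_b = 0.3 × 1.13 × 1.0 × 326 × 2 × 3 = 663.1 kN.
Design strength φR_n = 0.7 × 663.1 = 464 kN.

464 kN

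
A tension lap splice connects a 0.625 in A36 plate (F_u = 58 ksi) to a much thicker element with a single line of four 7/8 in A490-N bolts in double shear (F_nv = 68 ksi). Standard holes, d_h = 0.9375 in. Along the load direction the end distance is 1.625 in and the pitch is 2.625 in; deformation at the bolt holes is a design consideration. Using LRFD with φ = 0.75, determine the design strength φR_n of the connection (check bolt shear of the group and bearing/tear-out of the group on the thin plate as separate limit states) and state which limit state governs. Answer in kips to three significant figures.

203 kips (bearing governs)

Bolt shear: A_b = π·0.875²/4 = 0.6013 in²; R_n = 68 × 0.6013 × 4 × 2 = 327.1 kips → 0.75 × 327.1 = 245 kips.
Bearing (1.2 l_c t F_u ≤ 2.4 d t F_u): upper limit = 2.4·0.875·0.625·58 = 76.12 kips.
  Edge l_c = 1.625 − 0.9375/2 = 1.156 → r_n = 50.3 kips; interior l_c = 2.625 − 0.9375 = 1.688 → r_n = 73.41 kips.
  R_n,bearing = 1·50.3 + 3·73.41 = 270.5 kips → 0.75 × 270.5 = 203 kips.
Bearing governs: 203 kips.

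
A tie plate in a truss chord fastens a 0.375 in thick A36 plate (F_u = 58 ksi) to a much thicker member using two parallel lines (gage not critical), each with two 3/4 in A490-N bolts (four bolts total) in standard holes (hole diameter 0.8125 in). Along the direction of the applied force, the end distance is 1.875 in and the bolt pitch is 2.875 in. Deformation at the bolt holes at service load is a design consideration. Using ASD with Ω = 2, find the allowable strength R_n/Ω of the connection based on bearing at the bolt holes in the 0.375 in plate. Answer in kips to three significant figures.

Per bolt r_n = 1.2 l_c t F_u ≤ 2.4 d t F_u; upper limit = 2.4 × 0.75 × 0.375 × 58 = 39.15 kips.
Edge bolt: l_c = 1.875 − 0.8125/2 = 1.469 in → 1.2 × 1.469 × 0.375 × 58 = 38.33 → r_n = 38.33 kips.
Interior bolts: l_c = 2.875 − 0.8125 = 2.062 in → 1.2 × 2.062 × 0.375 × 58 = 53.83 → r_n = 39.15 kips.
R_n = 2 × 38.33 + 2 × 39.15 = 155 kips.
Allowable strength R_n/Ω = 155 / 2 = 77.5 kips.

77.5 kips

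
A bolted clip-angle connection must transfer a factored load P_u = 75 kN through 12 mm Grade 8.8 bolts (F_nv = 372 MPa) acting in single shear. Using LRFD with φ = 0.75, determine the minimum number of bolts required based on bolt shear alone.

3 bolts

A_b = π·12²/4 = 113.1 mm².
Per-bolt design strength φR_n = 0.75 × 372 × 113.1 × 1 / 1000 = 31.55 kN.
n ≥ 75 / 31.55 = 2.377 → use 3 bolts.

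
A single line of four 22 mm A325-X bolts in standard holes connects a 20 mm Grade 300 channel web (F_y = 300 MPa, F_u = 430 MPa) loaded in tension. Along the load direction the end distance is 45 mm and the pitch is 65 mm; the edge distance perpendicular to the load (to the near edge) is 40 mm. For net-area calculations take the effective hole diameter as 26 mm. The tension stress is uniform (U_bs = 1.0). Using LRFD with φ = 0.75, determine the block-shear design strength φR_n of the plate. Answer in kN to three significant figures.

Shear plane L_v = 45 + 3·65 = 240 mm; A_gv = 240 × 20 = 4800 mm².
A_nv = (240 − 3.5·26) × 20 = 2980 mm².
A_nt = (40 − 0.5·26) × 20 = 540 mm².
0.6 F_u A_nv = 768.8 kN; 0.6 F_y A_gv = 864 kN → shear rupture governs the shear term.
R_n = 768.8 + 1.0 × 430 × 540 / 1000 = 1001 kN.
Design strength φR_n = 0.75 × 1001 = 751 kN.

751 kN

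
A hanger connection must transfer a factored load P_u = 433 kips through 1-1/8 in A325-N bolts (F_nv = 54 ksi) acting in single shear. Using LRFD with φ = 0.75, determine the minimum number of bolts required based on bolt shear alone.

A_b = π·1.125²/4 = 0.994 in².
Per-bolt design strength φR_n = 0.75 × 54 × 0.994 × 1 = 40.26 kips.
n ≥ 433 / 40.26 = 10.76 → use 11 bolts.

11 bolts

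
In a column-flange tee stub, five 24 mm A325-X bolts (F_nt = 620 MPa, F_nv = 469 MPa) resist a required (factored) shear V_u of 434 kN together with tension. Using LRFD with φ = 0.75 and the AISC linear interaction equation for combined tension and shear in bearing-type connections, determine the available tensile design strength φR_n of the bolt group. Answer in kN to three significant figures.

A_b = π·24²/4 = 452.4 mm²; f_rv = 434 × 1000 / (5 × 452.4) = 191.9 MPa.
F'_nt = 1.3 F_nt − (F_nt / φF_nv) f_rv = 1.3·620 − (620/(0.75·469))·191.9 = 467.8 MPa, capped at F_nt → F'_nt = 467.8 MPa.
R_n = F'_nt · A_b · n = 467.8 × 452.4 × 5 / 1000 = 1058 kN.
Design strength φR_n = 0.75 × 1058 = 794 kN.

794 kN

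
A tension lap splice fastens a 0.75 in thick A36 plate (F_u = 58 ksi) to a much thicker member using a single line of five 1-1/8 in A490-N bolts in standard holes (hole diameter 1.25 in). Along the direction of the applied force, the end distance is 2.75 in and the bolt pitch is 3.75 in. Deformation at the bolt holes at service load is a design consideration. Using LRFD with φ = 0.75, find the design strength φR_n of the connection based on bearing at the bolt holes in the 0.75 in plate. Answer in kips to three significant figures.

436 kips

Per bolt r_n = 1.2 l_c t F_u ≤ 2.4 d t F_u; upper limit = 2.4 × 1.125 × 0.75 × 58 = 117.4 kips.
Edge bolt: l_c = 2.75 − 1.25/2 = 2.125 in → 1.2 × 2.125 × 0.75 × 58 = 110.9 → r_n = 110.9 kips.
Interior bolts: l_c = 3.75 − 1.25 = 2.5 in → 1.2 × 2.5 × 0.75 × 58 = 130.5 → r_n = 117.4 kips.
R_n = 1 × 110.9 + 4 × 117.4 = 580.7 kips.
Design strength φR_n = 0.75 × 580.7 = 436 kips.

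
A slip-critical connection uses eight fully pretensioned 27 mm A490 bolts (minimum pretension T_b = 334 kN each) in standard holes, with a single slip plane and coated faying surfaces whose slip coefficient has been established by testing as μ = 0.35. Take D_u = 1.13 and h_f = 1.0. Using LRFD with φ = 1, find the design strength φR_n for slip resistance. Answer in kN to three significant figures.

1060 kN

R_n = μ · D_u · h_f · T_b · n_s · n_b = 0.35 × 1.13 × 1.0 × 334 × 1 × 8 = 1057 kN.
Design strength φR_n = 1 × 1057 = 1060 kN.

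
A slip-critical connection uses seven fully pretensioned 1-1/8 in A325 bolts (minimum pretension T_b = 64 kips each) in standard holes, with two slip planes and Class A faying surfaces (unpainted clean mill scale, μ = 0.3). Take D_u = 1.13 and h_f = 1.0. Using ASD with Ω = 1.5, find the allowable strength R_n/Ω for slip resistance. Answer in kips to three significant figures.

R_n = μ · D_u · h_f · T_b · n_s · n_b = 0.3 × 1.13 × 1.0 × 64 × 2 × 7 = 303.7 kips.
Allowable strength R_n/Ω = 303.7 / 1.5 = 202 kips.

202 kips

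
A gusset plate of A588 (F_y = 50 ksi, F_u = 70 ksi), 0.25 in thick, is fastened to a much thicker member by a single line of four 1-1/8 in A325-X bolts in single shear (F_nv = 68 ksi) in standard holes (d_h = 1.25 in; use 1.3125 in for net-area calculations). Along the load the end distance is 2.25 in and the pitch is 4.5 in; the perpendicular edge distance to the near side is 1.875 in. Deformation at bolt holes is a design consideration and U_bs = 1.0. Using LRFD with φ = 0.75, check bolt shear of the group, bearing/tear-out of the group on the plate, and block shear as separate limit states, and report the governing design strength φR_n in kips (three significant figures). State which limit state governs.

Bolt shear: A_b = π·1.125²/4 = 0.994 in²; R_n = 68 × 0.994 × 4 × 1 = 270.4 kips → 0.75 × 270.4 = 203 kips.
Bearing: edge l_c = 1.625, r_n = 34.12 kips; interior l_c = 3.25, r_n = 47.25 kips; R_n = 34.12 + 3·47.25 = 175.9 kips → 132 kips.
Block shear: A_gv = 3.938, A_nv = 2.789, A_nt = 0.3047 in²; R_n = min(0.6F_uA_nv, 0.6F_yA_gv) + U_bs·F_u·A_nt = 138.5 kips → 104 kips.
Block shear governs: 104 kips.

104 kips (block shear governs)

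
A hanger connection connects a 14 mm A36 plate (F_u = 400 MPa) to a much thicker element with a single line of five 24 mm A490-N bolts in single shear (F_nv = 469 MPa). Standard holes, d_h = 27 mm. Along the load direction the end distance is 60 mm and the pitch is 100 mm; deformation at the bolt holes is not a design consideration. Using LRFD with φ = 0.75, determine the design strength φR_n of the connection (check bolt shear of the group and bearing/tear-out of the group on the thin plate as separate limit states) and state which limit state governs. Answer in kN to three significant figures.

796 kN (bolt shear governs)

Bolt shear: A_b = π·24²/4 = 452.4 mm²; R_n = 469 × 452.4 × 5 × 1 / 1000 = 1061 kN → 0.75 × 1061 = 796 kN.
Bearing (1.5 l_c t F_u ≤ 3.0 d t F_u): upper limit = 3.0·24·14·400 / 1000 = 403.2 kN.
  Edge l_c = 60 − 27/2 = 46.5 → r_n = 390.6 kN; interior l_c = 100 − 27 = 73 → r_n = 403.2 kN.
  R_n,bearing = 1·390.6 + 4·403.2 = 2003 kN → 0.75 × 2003 = 1500 kN.
Bolt shear governs: 796 kN.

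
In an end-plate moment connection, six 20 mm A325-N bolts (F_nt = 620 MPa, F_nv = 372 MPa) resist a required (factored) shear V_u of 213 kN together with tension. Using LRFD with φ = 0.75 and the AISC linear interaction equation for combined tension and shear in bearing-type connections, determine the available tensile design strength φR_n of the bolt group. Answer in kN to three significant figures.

784 kN

A_b = π·20²/4 = 314.2 mm²; f_rv = 213 × 1000 / (6 × 314.2) = 113 MPa.
F'_nt = 1.3 F_nt − (F_nt / φF_nv) f_rv = 1.3·620 − (620/(0.75·372))·113 = 554.9 MPa, capped at F_nt → F'_nt = 554.9 MPa.
R_n = F'_nt · A_b · n = 554.9 × 314.2 × 6 / 1000 = 1046 kN.
Design strength φR_n = 0.75 × 1046 = 784 kN.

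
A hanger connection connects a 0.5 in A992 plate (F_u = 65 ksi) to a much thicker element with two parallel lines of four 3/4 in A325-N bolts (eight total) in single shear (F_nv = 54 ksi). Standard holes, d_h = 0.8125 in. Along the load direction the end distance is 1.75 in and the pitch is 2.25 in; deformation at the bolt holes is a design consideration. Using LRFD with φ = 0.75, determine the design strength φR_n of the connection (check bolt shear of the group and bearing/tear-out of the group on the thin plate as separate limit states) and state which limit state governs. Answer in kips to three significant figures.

143 kips (bolt shear governs)

Bolt shear: A_b = π·0.75²/4 = 0.4418 in²; R_n = 54 × 0.4418 × 8 × 1 = 190.9 kips → 0.75 × 190.9 = 143 kips.
Bearing (1.2 l_c t F_u ≤ 2.4 d t F_u): upper limit = 2.4·0.75·0.5·65 = 58.5 kips.
  Edge l_c = 1.75 − 0.8125/2 = 1.344 → r_n = 52.41 kips; interior l_c = 2.25 − 0.8125 = 1.438 → r_n = 56.06 kips.
  R_n,bearing = 2·52.41 + 6·56.06 = 441.2 kips → 0.75 × 441.2 = 331 kips.
Bolt shear governs: 143 kips.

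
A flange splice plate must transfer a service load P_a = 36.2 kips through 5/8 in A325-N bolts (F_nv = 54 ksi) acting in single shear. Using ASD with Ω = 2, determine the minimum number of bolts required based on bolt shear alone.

5 bolts

A_b = π·0.625²/4 = 0.3068 in².
Per-bolt allowable strength R_n/Ω = 54 × 0.3068 × 1 / 2 = 8.283 kips.
n ≥ 36.2 / 8.283 = 4.37 → use 5 bolts.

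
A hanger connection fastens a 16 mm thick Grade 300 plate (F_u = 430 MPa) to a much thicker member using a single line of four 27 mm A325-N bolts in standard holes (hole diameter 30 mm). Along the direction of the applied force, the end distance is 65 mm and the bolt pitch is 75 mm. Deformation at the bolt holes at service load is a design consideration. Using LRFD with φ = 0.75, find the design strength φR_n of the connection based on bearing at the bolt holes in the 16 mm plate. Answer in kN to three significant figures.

Per bolt r_n = 1.2 l_c t F_u ≤ 2.4 d t F_u; upper limit = 2.4 × 27 × 16 × 430 / 1000 = 445.8 kN.
Edge bolt: l_c = 65 − 30/2 = 50 mm → 1.2 × 50 × 16 × 430 / 1000 = 412.8 → r_n = 412.8 kN.
Interior bolts: l_c = 75 − 30 = 45 mm → 1.2 × 45 × 16 × 430 / 1000 = 371.5 → r_n = 371.5 kN.
R_n = 1 × 412.8 + 3 × 371.5 = 1527 kN.
Design strength φR_n = 0.75 × 1527 = 1150 kN.

1150 kN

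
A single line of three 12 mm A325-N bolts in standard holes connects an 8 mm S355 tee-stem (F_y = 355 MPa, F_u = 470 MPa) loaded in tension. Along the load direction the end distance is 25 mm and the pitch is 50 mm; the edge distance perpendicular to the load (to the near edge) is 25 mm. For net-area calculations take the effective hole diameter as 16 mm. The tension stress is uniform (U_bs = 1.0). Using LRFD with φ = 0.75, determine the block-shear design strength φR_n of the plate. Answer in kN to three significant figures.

192 kN

Shear plane L_v = 25 + 2·50 = 125 mm; A_gv = 125 × 8 = 1000 mm².
A_nv = (125 − 2.5·16) × 8 = 680 mm².
A_nt = (25 − 0.5·16) × 8 = 136 mm².
0.6 F_u A_nv = 191.8 kN; 0.6 F_y A_gv = 213 kN → shear rupture governs the shear term.
R_n = 191.8 + 1.0 × 470 × 136 / 1000 = 255.7 kN.
Design strength φR_n = 0.75 × 255.7 = 192 kN.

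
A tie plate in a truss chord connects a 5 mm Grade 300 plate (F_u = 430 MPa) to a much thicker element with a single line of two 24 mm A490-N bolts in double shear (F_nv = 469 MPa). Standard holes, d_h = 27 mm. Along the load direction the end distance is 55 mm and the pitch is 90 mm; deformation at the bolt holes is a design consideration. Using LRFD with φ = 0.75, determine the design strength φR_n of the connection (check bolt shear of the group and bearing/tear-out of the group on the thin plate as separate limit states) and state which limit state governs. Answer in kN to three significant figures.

Bolt shear: A_b = π·24²/4 = 452.4 mm²; R_n = 469 × 452.4 × 2 × 2 / 1000 = 848.7 kN → 0.75 × 848.7 = 637 kN.
Bearing (1.2 l_c t F_u ≤ 2.4 d t F_u): upper limit = 2.4·24·5·430 / 1000 = 123.8 kN.
  Edge l_c = 55 − 27/2 = 41.5 → r_n = 107.1 kN; interior l_c = 90 − 27 = 63 → r_n = 123.8 kN.
  R_n,bearing = 1·107.1 + 1·123.8 = 230.9 kN → 0.75 × 230.9 = 173 kN.
Bearing governs: 173 kN.

173 kN (bearing governs)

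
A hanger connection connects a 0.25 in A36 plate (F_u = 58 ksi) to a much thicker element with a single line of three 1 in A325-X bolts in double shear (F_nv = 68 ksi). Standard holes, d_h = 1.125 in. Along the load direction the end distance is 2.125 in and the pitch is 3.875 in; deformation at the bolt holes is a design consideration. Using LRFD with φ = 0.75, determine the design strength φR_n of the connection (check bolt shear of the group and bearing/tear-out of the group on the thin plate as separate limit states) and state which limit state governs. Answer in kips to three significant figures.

Bolt shear: A_b = π·1²/4 = 0.7854 in²; R_n = 68 × 0.7854 × 3 × 2 = 320.4 kips → 0.75 × 320.4 = 240 kips.
Bearing (1.2 l_c t F_u ≤ 2.4 d t F_u): upper limit = 2.4·1·0.25·58 = 34.8 kips.
  Edge l_c = 2.125 − 1.125/2 = 1.562 → r_n = 27.19 kips; interior l_c = 3.875 − 1.125 = 2.75 → r_n = 34.8 kips.
  R_n,bearing = 1·27.19 + 2·34.8 = 96.79 kips → 0.75 × 96.79 = 72.6 kips.
Bearing governs: 72.6 kips.

72.6 kips (bearing governs)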